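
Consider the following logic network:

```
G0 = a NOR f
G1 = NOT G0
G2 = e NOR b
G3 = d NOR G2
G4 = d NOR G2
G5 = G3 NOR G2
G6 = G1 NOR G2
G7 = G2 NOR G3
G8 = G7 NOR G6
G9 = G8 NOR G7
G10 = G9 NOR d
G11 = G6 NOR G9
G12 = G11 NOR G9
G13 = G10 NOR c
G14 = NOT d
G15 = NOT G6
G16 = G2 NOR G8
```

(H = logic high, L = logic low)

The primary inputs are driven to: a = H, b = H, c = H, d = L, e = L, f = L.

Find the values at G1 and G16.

G1 = H  G16 = L

G0 = a NOR f = H NOR L = L
G1 = NOT G0 = NOT L = H
G2 = e NOR b = L NOR H = L
G3 = d NOR G2 = L NOR L = H
G6 = G1 NOR G2 = H NOR L = L
G7 = G2 NOR G3 = L NOR H = L
G8 = G7 NOR G6 = L NOR L = H
G16 = G2 NOR G8 = L NOR H = L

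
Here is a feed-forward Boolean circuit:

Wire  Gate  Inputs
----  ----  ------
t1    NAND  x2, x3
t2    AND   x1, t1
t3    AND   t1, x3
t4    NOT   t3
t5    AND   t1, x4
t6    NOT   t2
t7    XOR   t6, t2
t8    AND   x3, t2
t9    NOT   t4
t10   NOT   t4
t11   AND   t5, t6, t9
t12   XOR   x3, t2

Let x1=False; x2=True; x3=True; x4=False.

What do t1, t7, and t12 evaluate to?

t1 = x2 NAND x3 = True NAND True = False
t2 = x1 AND t1 = False AND False = False
t6 = NOT t2 = NOT False = True
t7 = t6 XOR t2 = True XOR False = True
t12 = x3 XOR t2 = True XOR False = True

t1 = False, t7 = True, t12 = True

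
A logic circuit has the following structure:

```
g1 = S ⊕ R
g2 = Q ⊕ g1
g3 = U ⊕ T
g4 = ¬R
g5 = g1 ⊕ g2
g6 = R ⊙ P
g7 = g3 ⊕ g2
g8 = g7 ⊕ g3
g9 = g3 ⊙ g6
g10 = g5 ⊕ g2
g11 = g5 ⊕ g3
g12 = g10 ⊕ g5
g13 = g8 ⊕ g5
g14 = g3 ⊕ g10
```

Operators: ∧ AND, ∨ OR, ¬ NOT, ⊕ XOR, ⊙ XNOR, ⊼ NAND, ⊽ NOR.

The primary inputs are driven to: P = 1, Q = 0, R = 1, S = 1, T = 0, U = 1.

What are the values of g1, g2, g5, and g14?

g1 = S XOR R = 1 XOR 1 = 0
g2 = Q XOR g1 = 0 XOR 0 = 0
g3 = U XOR T = 1 XOR 0 = 1
g5 = g1 XOR g2 = 0 XOR 0 = 0
g10 = g5 XOR g2 = 0 XOR 0 = 0
g14 = g3 XOR g10 = 1 XOR 0 = 1

g1 = 0; g2 = 0; g5 = 0; g14 = 1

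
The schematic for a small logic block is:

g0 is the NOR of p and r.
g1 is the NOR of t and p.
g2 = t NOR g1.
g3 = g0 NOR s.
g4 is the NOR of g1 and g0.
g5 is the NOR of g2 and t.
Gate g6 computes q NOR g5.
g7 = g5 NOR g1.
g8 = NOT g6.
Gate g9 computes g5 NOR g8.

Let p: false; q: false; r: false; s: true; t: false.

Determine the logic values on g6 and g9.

g1 = t NOR p = false NOR false = true
g2 = t NOR g1 = false NOR true = false
g5 = g2 NOR t = false NOR false = true
g6 = q NOR g5 = false NOR true = false
g8 = NOT g6 = NOT false = true
g9 = g5 NOR g8 = true NOR true = false

g6 = false, g9 = false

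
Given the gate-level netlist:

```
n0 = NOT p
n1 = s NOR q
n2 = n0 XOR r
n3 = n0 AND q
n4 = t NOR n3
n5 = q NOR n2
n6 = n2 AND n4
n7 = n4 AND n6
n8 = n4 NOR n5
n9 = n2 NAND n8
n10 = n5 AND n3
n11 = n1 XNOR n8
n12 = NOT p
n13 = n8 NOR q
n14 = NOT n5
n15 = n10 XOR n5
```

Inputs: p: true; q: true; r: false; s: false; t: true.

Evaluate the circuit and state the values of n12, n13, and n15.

n12 = false, n13 = false, n15 = false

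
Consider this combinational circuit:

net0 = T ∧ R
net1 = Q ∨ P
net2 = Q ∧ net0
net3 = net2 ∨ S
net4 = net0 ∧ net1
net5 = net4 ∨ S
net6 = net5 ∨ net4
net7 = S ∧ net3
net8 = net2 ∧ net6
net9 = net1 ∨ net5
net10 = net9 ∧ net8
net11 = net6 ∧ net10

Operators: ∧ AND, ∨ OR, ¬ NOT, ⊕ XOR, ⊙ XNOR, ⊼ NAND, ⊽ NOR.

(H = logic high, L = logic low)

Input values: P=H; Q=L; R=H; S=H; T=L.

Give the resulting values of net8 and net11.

net8 = L, net11 = L

net0 = T AND R = L AND H = L
net1 = Q OR P = L OR H = H
net2 = Q AND net0 = L AND L = L
net4 = net0 AND net1 = L AND H = L
net5 = net4 OR S = L OR H = H
net6 = net5 OR net4 = H OR L = H
net8 = net2 AND net6 = L AND H = L
net9 = net1 OR net5 = H OR H = H
net10 = net9 AND net8 = H AND L = L
net11 = net6 AND net10 = H AND L = L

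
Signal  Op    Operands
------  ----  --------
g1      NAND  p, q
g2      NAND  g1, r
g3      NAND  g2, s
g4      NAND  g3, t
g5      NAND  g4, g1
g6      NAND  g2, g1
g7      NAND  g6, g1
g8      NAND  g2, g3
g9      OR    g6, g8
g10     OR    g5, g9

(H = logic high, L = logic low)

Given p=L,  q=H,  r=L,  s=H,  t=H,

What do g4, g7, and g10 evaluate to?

g4 = H  g7 = H  g10 = H

g1 = p NAND q = L NAND H = H
g2 = g1 NAND r = H NAND L = H
g3 = g2 NAND s = H NAND H = L
g4 = g3 NAND t = L NAND H = H
g5 = g4 NAND g1 = H NAND H = L
g6 = g2 NAND g1 = H NAND H = L
g7 = g6 NAND g1 = L NAND H = H
g8 = g2 NAND g3 = H NAND L = H
g9 = g6 OR g8 = L OR H = H
g10 = g5 OR g9 = L OR H = H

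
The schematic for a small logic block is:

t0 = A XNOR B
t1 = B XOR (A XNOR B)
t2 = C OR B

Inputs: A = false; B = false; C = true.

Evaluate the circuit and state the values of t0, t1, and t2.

t0 = false XNOR false = true
t1 = false XOR (false XNOR false) = true
t2 = true OR false = true

t0 = true, t1 = true, t2 = true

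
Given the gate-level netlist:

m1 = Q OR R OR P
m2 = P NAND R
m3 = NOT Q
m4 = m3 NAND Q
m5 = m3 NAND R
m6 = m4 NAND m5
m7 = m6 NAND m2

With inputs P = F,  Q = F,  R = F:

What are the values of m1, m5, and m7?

m1 = F, m5 = T, m7 = T

m1 = Q OR R OR P = F OR F OR F = F
m2 = P NAND R = F NAND F = T
m3 = NOT Q = NOT F = T
m4 = m3 NAND Q = T NAND F = T
m5 = m3 NAND R = T NAND F = T
m6 = m4 NAND m5 = T NAND T = F
m7 = m6 NAND m2 = F NAND T = T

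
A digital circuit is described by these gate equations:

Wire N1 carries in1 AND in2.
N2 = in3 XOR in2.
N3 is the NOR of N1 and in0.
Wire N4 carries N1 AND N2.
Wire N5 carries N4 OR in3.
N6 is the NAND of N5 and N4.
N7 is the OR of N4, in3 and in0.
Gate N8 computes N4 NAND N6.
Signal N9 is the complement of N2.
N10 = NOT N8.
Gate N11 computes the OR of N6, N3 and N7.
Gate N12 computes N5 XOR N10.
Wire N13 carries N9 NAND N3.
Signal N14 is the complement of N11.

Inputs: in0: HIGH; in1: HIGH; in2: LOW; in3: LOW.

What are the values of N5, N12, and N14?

N1 = in1 AND in2 = HIGH AND LOW = LOW
N2 = in3 XOR in2 = LOW XOR LOW = LOW
N3 = N1 NOR in0 = LOW NOR HIGH = LOW
N4 = N1 AND N2 = LOW AND LOW = LOW
N5 = N4 OR in3 = LOW OR LOW = LOW
N6 = N5 NAND N4 = LOW NAND LOW = HIGH
N7 = N4 OR in3 OR in0 = LOW OR LOW OR HIGH = HIGH
N8 = N4 NAND N6 = LOW NAND HIGH = HIGH
N10 = NOT N8 = NOT HIGH = LOW
N11 = N6 OR N3 OR N7 = HIGH OR LOW OR HIGH = HIGH
N12 = N5 XOR N10 = LOW XOR LOW = LOW
N14 = NOT N11 = NOT HIGH = LOW

N5 = LOW, N12 = LOW, N14 = LOW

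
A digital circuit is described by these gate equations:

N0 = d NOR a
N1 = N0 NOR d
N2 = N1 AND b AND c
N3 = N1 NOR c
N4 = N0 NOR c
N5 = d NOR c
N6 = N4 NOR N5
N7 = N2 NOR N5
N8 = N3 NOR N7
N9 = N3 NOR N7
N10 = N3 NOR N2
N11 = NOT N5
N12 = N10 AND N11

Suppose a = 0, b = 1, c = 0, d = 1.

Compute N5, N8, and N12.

N5 = 0, N8 = 0, N12 = 0

N0 = d NOR a = 1 NOR 0 = 0
N1 = N0 NOR d = 0 NOR 1 = 0
N2 = N1 AND b AND c = 0 AND 1 AND 0 = 0
N3 = N1 NOR c = 0 NOR 0 = 1
N5 = d NOR c = 1 NOR 0 = 0
N7 = N2 NOR N5 = 0 NOR 0 = 1
N8 = N3 NOR N7 = 1 NOR 1 = 0
N10 = N3 NOR N2 = 1 NOR 0 = 0
N11 = NOT N5 = NOT 0 = 1
N12 = N10 AND N11 = 0 AND 1 = 0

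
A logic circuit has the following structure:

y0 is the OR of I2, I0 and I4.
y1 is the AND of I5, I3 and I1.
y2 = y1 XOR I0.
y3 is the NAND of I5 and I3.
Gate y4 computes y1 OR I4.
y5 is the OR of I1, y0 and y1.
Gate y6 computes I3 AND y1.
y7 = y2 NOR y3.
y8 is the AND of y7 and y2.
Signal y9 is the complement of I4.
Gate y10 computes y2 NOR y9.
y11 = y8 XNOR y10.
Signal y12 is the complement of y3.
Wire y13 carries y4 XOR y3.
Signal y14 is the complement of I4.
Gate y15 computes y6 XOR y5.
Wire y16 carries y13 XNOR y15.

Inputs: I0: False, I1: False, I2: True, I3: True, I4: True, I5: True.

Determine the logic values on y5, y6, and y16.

y0 = I2 OR I0 OR I4 = True OR False OR True = True
y1 = I5 AND I3 AND I1 = True AND True AND False = False
y3 = I5 NAND I3 = True NAND True = False
y4 = y1 OR I4 = False OR True = True
y5 = I1 OR y0 OR y1 = False OR True OR False = True
y6 = I3 AND y1 = True AND False = False
y13 = y4 XOR y3 = True XOR False = True
y15 = y6 XOR y5 = False XOR True = True
y16 = y13 XNOR y15 = True XNOR True = True

y5 = True; y6 = False; y16 = True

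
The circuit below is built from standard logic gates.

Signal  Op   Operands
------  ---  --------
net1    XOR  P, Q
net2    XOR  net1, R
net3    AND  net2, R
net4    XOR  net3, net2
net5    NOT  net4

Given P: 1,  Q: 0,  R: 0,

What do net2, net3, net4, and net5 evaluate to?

net2 = 1; net3 = 0; net4 = 1; net5 = 0

net1 = P XOR Q = 1 XOR 0 = 1
net2 = net1 XOR R = 1 XOR 0 = 1
net3 = net2 AND R = 1 AND 0 = 0
net4 = net3 XOR net2 = 0 XOR 1 = 1
net5 = NOT net4 = NOT 1 = 0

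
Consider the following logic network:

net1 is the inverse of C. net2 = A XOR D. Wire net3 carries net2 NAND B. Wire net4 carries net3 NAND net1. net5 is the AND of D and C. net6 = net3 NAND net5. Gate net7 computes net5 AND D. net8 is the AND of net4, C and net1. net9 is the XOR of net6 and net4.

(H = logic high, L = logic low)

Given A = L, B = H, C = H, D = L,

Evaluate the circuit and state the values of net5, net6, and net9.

net5 = L; net6 = H; net9 = L

net1 = NOT C = NOT H = L
net2 = A XOR D = L XOR L = L
net3 = net2 NAND B = L NAND H = H
net4 = net3 NAND net1 = H NAND L = H
net5 = D AND C = L AND H = L
net6 = net3 NAND net5 = H NAND L = H
net9 = net6 XOR net4 = H XOR H = L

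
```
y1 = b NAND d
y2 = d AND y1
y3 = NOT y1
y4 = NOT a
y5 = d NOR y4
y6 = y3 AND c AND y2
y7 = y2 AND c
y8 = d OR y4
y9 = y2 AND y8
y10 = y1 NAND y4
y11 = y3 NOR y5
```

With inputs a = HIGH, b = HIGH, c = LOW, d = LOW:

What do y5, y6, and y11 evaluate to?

y1 = b NAND d = HIGH NAND LOW = HIGH
y2 = d AND y1 = LOW AND HIGH = LOW
y3 = NOT y1 = NOT HIGH = LOW
y4 = NOT a = NOT HIGH = LOW
y5 = d NOR y4 = LOW NOR LOW = HIGH
y6 = y3 AND c AND y2 = LOW AND LOW AND LOW = LOW
y11 = y3 NOR y5 = LOW NOR HIGH = LOW

y5 = HIGH  y6 = LOW  y11 = LOW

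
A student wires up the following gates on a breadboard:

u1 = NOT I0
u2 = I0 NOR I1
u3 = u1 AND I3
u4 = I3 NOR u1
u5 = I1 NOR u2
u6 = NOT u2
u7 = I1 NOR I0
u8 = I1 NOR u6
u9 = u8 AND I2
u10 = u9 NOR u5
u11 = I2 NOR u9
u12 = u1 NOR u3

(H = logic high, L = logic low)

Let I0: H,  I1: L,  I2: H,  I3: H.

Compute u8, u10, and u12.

u8 = L  u10 = L  u12 = H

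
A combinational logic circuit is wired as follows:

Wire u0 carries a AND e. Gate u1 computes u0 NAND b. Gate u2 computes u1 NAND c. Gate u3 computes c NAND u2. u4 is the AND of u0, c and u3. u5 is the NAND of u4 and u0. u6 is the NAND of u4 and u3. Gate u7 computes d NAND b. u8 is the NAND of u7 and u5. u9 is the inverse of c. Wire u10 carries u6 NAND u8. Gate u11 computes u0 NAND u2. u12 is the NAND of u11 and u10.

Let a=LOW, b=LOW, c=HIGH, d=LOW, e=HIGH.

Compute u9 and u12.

u0 = a AND e = LOW AND HIGH = LOW
u1 = u0 NAND b = LOW NAND LOW = HIGH
u2 = u1 NAND c = HIGH NAND HIGH = LOW
u3 = c NAND u2 = HIGH NAND LOW = HIGH
u4 = u0 AND c AND u3 = LOW AND HIGH AND HIGH = LOW
u5 = u4 NAND u0 = LOW NAND LOW = HIGH
u6 = u4 NAND u3 = LOW NAND HIGH = HIGH
u7 = d NAND b = LOW NAND LOW = HIGH
u8 = u7 NAND u5 = HIGH NAND HIGH = LOW
u9 = NOT c = NOT HIGH = LOW
u10 = u6 NAND u8 = HIGH NAND LOW = HIGH
u11 = u0 NAND u2 = LOW NAND LOW = HIGH
u12 = u11 NAND u10 = HIGH NAND HIGH = LOW

u9 = LOW  u12 = LOW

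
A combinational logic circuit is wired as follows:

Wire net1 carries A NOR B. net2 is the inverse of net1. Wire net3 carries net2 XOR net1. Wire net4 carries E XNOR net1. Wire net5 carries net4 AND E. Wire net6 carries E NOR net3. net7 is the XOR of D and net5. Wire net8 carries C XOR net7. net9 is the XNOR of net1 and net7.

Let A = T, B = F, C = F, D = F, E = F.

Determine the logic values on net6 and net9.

net6 = F; net9 = T

net1 = A NOR B = T NOR F = F
net2 = NOT net1 = NOT F = T
net3 = net2 XOR net1 = T XOR F = T
net4 = E XNOR net1 = F XNOR F = T
net5 = net4 AND E = T AND F = F
net6 = E NOR net3 = F NOR T = F
net7 = D XOR net5 = F XOR F = F
net9 = net1 XNOR net7 = F XNOR F = T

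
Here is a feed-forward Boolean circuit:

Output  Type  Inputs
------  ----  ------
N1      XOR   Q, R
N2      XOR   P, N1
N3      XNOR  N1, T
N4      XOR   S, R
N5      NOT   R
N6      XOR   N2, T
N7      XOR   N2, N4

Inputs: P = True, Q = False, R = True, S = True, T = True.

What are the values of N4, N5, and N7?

N4 = False  N5 = False  N7 = False

N1 = Q XOR R = False XOR True = True
N2 = P XOR N1 = True XOR True = False
N4 = S XOR R = True XOR True = False
N5 = NOT R = NOT True = False
N7 = N2 XOR N4 = False XOR False = False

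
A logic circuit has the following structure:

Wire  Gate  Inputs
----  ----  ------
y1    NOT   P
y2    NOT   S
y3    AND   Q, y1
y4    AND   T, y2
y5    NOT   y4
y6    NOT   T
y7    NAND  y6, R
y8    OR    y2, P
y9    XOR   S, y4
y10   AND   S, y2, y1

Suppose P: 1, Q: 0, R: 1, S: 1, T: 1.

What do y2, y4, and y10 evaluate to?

y1 = NOT P = NOT 1 = 0
y2 = NOT S = NOT 1 = 0
y4 = T AND y2 = 1 AND 0 = 0
y10 = S AND y2 AND y1 = 1 AND 0 AND 0 = 0

y2 = 0, y4 = 0, y10 = 0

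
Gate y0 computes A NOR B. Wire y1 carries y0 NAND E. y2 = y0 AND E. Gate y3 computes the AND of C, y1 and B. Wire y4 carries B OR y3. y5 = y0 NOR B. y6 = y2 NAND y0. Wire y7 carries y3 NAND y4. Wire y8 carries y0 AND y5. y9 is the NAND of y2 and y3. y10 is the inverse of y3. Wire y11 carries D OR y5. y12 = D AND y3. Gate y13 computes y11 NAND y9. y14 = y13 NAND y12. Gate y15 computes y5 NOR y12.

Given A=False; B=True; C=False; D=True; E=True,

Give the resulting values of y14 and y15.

y0 = A NOR B = False NOR True = False
y1 = y0 NAND E = False NAND True = True
y2 = y0 AND E = False AND True = False
y3 = C AND y1 AND B = False AND True AND True = False
y5 = y0 NOR B = False NOR True = False
y9 = y2 NAND y3 = False NAND False = True
y11 = D OR y5 = True OR False = True
y12 = D AND y3 = True AND False = False
y13 = y11 NAND y9 = True NAND True = False
y14 = y13 NAND y12 = False NAND False = True
y15 = y5 NOR y12 = False NOR False = True

y14 = True, y15 = True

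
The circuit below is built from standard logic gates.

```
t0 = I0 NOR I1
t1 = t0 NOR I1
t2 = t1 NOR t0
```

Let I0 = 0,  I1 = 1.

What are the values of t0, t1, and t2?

t0 = I0 NOR I1 = 0 NOR 1 = 0
t1 = t0 NOR I1 = 0 NOR 1 = 0
t2 = t1 NOR t0 = 0 NOR 0 = 1

t0 = 0, t1 = 0, t2 = 1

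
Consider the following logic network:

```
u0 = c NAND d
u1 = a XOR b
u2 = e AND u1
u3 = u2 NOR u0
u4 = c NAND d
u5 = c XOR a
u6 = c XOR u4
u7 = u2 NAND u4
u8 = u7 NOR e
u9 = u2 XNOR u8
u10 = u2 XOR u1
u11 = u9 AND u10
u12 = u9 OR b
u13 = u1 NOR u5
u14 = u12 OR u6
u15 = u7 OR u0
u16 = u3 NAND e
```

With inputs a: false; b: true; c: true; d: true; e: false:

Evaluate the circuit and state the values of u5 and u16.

u0 = c NAND d = true NAND true = false
u1 = a XOR b = false XOR true = true
u2 = e AND u1 = false AND true = false
u3 = u2 NOR u0 = false NOR false = true
u5 = c XOR a = true XOR false = true
u16 = u3 NAND e = true NAND false = true

u5 = true; u16 = true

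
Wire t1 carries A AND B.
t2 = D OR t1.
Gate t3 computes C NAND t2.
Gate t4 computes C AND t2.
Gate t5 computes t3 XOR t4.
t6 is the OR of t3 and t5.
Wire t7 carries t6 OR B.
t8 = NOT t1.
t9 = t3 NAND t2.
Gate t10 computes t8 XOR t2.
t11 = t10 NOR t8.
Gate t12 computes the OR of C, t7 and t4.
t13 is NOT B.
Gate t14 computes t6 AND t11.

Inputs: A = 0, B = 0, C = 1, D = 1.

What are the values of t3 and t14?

t3 = 0, t14 = 0

t1 = A AND B = 0 AND 0 = 0
t2 = D OR t1 = 1 OR 0 = 1
t3 = C NAND t2 = 1 NAND 1 = 0
t4 = C AND t2 = 1 AND 1 = 1
t5 = t3 XOR t4 = 0 XOR 1 = 1
t6 = t3 OR t5 = 0 OR 1 = 1
t8 = NOT t1 = NOT 0 = 1
t10 = t8 XOR t2 = 1 XOR 1 = 0
t11 = t10 NOR t8 = 0 NOR 1 = 0
t14 = t6 AND t11 = 1 AND 0 = 0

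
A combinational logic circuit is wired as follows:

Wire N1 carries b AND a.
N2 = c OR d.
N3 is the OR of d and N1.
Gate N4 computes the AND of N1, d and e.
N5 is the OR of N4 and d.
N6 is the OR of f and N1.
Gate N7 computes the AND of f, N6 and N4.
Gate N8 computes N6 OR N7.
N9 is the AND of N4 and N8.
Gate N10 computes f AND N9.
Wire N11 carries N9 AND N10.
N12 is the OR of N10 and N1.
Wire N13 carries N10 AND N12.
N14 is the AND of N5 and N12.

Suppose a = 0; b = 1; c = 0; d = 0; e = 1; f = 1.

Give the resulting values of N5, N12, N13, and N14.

N5 = 0; N12 = 0; N13 = 0; N14 = 0

N1 = b AND a = 1 AND 0 = 0
N4 = N1 AND d AND e = 0 AND 0 AND 1 = 0
N5 = N4 OR d = 0 OR 0 = 0
N6 = f OR N1 = 1 OR 0 = 1
N7 = f AND N6 AND N4 = 1 AND 1 AND 0 = 0
N8 = N6 OR N7 = 1 OR 0 = 1
N9 = N4 AND N8 = 0 AND 1 = 0
N10 = f AND N9 = 1 AND 0 = 0
N12 = N10 OR N1 = 0 OR 0 = 0
N13 = N10 AND N12 = 0 AND 0 = 0
N14 = N5 AND N12 = 0 AND 0 = 0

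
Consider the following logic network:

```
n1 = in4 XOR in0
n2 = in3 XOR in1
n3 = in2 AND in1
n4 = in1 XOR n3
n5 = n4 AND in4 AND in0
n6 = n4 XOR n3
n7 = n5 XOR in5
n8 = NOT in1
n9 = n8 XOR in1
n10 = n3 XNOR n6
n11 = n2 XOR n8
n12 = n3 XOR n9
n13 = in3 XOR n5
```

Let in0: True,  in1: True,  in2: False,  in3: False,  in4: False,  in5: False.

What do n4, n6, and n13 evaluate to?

n4 = True; n6 = True; n13 = False

n3 = in2 AND in1 = False AND True = False
n4 = in1 XOR n3 = True XOR False = True
n5 = n4 AND in4 AND in0 = True AND False AND True = False
n6 = n4 XOR n3 = True XOR False = True
n13 = in3 XOR n5 = False XOR False = False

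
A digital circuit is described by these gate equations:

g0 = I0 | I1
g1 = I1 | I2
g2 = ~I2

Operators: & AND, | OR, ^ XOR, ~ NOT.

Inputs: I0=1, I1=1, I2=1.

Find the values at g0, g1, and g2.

g0 = I0 OR I1 = 1 OR 1 = 1
g1 = I1 OR I2 = 1 OR 1 = 1
g2 = NOT I2 = NOT 1 = 0

g0 = 1, g1 = 1, g2 = 0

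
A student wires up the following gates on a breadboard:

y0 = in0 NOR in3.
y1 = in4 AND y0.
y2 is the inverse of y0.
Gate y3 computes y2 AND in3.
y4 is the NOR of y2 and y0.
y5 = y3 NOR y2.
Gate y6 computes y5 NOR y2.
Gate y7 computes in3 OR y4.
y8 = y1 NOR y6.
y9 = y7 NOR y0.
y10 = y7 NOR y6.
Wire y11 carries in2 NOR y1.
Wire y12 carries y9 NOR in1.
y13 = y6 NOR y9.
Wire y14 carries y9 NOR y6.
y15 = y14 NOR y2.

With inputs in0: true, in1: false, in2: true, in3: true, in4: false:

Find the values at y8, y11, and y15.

y8 = true, y11 = false, y15 = false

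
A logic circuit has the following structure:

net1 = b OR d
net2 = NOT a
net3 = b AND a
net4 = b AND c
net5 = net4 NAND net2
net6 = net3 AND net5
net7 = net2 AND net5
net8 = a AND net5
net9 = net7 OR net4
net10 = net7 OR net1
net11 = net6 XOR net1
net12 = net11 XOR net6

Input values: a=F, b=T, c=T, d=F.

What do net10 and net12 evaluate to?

net10 = T, net12 = T

net1 = b OR d = T OR F = T
net2 = NOT a = NOT F = T
net3 = b AND a = T AND F = F
net4 = b AND c = T AND T = T
net5 = net4 NAND net2 = T NAND T = F
net6 = net3 AND net5 = F AND F = F
net7 = net2 AND net5 = T AND F = F
net10 = net7 OR net1 = F OR T = T
net11 = net6 XOR net1 = F XOR T = T
net12 = net11 XOR net6 = T XOR F = T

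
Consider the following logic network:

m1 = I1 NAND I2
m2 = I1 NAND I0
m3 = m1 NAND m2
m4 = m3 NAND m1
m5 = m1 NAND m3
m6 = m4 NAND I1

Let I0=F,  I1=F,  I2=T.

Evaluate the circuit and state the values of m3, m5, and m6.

m3 = F  m5 = T  m6 = T

m1 = I1 NAND I2 = F NAND T = T
m2 = I1 NAND I0 = F NAND F = T
m3 = m1 NAND m2 = T NAND T = F
m4 = m3 NAND m1 = F NAND T = T
m5 = m1 NAND m3 = T NAND F = T
m6 = m4 NAND I1 = T NAND F = T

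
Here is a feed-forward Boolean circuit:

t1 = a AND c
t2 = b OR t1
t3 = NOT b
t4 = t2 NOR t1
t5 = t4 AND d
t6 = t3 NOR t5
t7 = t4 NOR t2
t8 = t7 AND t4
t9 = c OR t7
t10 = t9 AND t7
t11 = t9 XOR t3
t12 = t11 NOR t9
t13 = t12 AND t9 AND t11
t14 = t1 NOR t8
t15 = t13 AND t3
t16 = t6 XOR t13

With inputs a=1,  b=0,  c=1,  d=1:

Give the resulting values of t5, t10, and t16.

t5 = 0, t10 = 0, t16 = 0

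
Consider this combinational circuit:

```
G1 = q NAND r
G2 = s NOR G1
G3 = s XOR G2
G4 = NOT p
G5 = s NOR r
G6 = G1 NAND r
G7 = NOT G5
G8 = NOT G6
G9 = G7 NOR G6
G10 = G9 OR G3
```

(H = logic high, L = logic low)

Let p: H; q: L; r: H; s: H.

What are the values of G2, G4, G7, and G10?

G2 = L, G4 = L, G7 = H, G10 = H

G1 = q NAND r = L NAND H = H
G2 = s NOR G1 = H NOR H = L
G3 = s XOR G2 = H XOR L = H
G4 = NOT p = NOT H = L
G5 = s NOR r = H NOR H = L
G6 = G1 NAND r = H NAND H = L
G7 = NOT G5 = NOT L = H
G9 = G7 NOR G6 = H NOR L = L
G10 = G9 OR G3 = L OR H = H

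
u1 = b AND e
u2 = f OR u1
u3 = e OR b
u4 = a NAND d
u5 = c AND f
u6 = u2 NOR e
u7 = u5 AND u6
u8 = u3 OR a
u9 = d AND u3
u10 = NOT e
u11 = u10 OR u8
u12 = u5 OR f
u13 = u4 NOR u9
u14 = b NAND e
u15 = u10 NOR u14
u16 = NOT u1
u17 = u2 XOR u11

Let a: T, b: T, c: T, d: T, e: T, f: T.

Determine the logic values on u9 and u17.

u9 = T, u17 = F

u1 = b AND e = T AND T = T
u2 = f OR u1 = T OR T = T
u3 = e OR b = T OR T = T
u8 = u3 OR a = T OR T = T
u9 = d AND u3 = T AND T = T
u10 = NOT e = NOT T = F
u11 = u10 OR u8 = F OR T = T
u17 = u2 XOR u11 = T XOR T = F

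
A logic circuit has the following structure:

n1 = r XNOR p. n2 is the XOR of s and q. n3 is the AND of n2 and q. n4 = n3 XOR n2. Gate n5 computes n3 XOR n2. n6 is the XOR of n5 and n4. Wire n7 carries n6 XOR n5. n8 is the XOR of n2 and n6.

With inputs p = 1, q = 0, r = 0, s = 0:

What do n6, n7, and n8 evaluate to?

n6 = 0; n7 = 0; n8 = 0

n2 = s XOR q = 0 XOR 0 = 0
n3 = n2 AND q = 0 AND 0 = 0
n4 = n3 XOR n2 = 0 XOR 0 = 0
n5 = n3 XOR n2 = 0 XOR 0 = 0
n6 = n5 XOR n4 = 0 XOR 0 = 0
n7 = n6 XOR n5 = 0 XOR 0 = 0
n8 = n2 XOR n6 = 0 XOR 0 = 0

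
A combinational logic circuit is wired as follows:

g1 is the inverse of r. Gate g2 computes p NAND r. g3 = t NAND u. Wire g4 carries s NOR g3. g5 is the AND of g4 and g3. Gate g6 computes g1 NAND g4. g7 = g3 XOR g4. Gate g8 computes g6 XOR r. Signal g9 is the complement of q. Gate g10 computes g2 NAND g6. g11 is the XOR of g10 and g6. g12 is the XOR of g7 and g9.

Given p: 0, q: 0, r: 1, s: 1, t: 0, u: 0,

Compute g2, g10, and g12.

g2 = 1  g10 = 0  g12 = 0

g1 = NOT r = NOT 1 = 0
g2 = p NAND r = 0 NAND 1 = 1
g3 = t NAND u = 0 NAND 0 = 1
g4 = s NOR g3 = 1 NOR 1 = 0
g6 = g1 NAND g4 = 0 NAND 0 = 1
g7 = g3 XOR g4 = 1 XOR 0 = 1
g9 = NOT q = NOT 0 = 1
g10 = g2 NAND g6 = 1 NAND 1 = 0
g12 = g7 XOR g9 = 1 XOR 1 = 0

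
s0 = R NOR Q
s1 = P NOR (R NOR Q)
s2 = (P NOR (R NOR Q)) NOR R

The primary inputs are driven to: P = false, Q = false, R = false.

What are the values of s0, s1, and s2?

s0 = false NOR false = true
s1 = false NOR (false NOR false) = false
s2 = (false NOR (false NOR false)) NOR false = true

s0 = true; s1 = false; s2 = true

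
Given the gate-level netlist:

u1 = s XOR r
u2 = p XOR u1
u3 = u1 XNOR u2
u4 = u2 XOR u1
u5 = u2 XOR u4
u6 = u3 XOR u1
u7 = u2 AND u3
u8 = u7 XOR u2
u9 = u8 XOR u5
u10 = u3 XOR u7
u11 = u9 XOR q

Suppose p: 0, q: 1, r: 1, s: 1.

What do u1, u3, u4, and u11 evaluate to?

u1 = 0, u3 = 1, u4 = 0, u11 = 1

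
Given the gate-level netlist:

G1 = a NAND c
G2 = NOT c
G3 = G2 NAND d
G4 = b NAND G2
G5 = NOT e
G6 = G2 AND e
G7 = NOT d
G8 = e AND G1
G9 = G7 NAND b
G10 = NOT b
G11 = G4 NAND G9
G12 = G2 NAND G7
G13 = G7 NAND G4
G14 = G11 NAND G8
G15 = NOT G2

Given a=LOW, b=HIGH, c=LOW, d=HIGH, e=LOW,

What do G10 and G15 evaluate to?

G10 = LOW, G15 = LOW

G2 = NOT c = NOT LOW = HIGH
G10 = NOT b = NOT HIGH = LOW
G15 = NOT G2 = NOT HIGH = LOW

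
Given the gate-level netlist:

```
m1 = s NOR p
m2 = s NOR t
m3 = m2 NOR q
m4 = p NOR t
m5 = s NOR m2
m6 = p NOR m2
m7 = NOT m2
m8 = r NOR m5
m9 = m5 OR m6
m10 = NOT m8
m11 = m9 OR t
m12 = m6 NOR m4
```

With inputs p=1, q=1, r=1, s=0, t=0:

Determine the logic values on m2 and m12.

m2 = s NOR t = 0 NOR 0 = 1
m4 = p NOR t = 1 NOR 0 = 0
m6 = p NOR m2 = 1 NOR 1 = 0
m12 = m6 NOR m4 = 0 NOR 0 = 1

m2 = 1, m12 = 1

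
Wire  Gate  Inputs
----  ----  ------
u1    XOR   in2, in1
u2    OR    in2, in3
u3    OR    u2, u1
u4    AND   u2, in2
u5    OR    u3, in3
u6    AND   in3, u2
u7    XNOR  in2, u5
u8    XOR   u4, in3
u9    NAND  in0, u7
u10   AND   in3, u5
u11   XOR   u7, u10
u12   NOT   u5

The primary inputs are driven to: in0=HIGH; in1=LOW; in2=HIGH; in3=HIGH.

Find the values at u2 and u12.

u1 = in2 XOR in1 = HIGH XOR LOW = HIGH
u2 = in2 OR in3 = HIGH OR HIGH = HIGH
u3 = u2 OR u1 = HIGH OR HIGH = HIGH
u5 = u3 OR in3 = HIGH OR HIGH = HIGH
u12 = NOT u5 = NOT HIGH = LOW

u2 = HIGH  u12 = LOW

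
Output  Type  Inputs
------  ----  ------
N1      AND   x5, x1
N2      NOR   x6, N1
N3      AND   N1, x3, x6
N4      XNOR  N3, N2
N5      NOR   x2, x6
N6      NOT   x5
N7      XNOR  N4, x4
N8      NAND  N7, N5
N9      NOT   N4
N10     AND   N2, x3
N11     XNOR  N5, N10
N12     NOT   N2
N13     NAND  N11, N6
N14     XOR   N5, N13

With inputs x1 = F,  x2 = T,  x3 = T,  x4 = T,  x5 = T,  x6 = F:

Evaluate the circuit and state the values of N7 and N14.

N7 = F, N14 = T

N1 = x5 AND x1 = T AND F = F
N2 = x6 NOR N1 = F NOR F = T
N3 = N1 AND x3 AND x6 = F AND T AND F = F
N4 = N3 XNOR N2 = F XNOR T = F
N5 = x2 NOR x6 = T NOR F = F
N6 = NOT x5 = NOT T = F
N7 = N4 XNOR x4 = F XNOR T = F
N10 = N2 AND x3 = T AND T = T
N11 = N5 XNOR N10 = F XNOR T = F
N13 = N11 NAND N6 = F NAND F = T
N14 = N5 XOR N13 = F XOR T = T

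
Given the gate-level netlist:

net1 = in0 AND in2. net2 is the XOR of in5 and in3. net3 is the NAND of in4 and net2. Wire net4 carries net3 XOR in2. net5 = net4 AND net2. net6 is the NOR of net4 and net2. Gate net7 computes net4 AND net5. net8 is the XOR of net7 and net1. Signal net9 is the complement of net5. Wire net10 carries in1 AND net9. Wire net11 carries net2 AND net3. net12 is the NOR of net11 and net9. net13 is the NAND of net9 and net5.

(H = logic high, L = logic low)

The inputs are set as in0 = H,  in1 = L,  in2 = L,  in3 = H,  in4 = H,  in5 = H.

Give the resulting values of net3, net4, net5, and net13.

net3 = H; net4 = H; net5 = L; net13 = H

net2 = in5 XOR in3 = H XOR H = L
net3 = in4 NAND net2 = H NAND L = H
net4 = net3 XOR in2 = H XOR L = H
net5 = net4 AND net2 = H AND L = L
net9 = NOT net5 = NOT L = H
net13 = net9 NAND net5 = H NAND L = H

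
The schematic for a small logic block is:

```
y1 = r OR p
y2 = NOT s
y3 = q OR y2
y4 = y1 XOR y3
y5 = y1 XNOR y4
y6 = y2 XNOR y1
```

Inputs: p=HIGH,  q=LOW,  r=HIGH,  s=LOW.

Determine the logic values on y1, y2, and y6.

y1 = HIGH, y2 = HIGH, y6 = HIGH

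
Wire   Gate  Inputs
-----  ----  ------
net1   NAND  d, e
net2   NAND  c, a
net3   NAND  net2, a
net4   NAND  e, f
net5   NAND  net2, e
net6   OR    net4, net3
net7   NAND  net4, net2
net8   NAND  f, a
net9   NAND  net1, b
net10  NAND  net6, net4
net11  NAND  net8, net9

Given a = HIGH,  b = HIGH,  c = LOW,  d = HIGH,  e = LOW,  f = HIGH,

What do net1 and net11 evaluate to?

net1 = d NAND e = HIGH NAND LOW = HIGH
net8 = f NAND a = HIGH NAND HIGH = LOW
net9 = net1 NAND b = HIGH NAND HIGH = LOW
net11 = net8 NAND net9 = LOW NAND LOW = HIGH

net1 = HIGH; net11 = HIGH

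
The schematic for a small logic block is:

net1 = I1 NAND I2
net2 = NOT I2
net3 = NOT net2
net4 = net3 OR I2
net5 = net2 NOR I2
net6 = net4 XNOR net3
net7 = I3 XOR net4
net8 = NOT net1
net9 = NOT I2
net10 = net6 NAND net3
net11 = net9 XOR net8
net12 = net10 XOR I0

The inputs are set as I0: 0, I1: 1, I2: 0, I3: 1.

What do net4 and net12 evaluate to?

net2 = NOT I2 = NOT 0 = 1
net3 = NOT net2 = NOT 1 = 0
net4 = net3 OR I2 = 0 OR 0 = 0
net6 = net4 XNOR net3 = 0 XNOR 0 = 1
net10 = net6 NAND net3 = 1 NAND 0 = 1
net12 = net10 XOR I0 = 1 XOR 0 = 1

net4 = 0, net12 = 1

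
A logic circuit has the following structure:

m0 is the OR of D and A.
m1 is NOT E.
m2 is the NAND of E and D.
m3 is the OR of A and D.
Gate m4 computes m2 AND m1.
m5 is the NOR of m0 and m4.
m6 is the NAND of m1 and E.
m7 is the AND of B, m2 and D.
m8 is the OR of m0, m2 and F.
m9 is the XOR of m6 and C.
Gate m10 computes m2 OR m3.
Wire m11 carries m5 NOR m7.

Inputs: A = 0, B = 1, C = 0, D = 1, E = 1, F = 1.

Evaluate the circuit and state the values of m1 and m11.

m1 = 0  m11 = 1

m0 = D OR A = 1 OR 0 = 1
m1 = NOT E = NOT 1 = 0
m2 = E NAND D = 1 NAND 1 = 0
m4 = m2 AND m1 = 0 AND 0 = 0
m5 = m0 NOR m4 = 1 NOR 0 = 0
m7 = B AND m2 AND D = 1 AND 0 AND 1 = 0
m11 = m5 NOR m7 = 0 NOR 0 = 1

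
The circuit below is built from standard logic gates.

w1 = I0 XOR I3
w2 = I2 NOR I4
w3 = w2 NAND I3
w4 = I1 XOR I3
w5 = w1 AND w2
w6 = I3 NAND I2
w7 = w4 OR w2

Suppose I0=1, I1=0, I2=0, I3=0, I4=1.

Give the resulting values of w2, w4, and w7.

w2 = I2 NOR I4 = 0 NOR 1 = 0
w4 = I1 XOR I3 = 0 XOR 0 = 0
w7 = w4 OR w2 = 0 OR 0 = 0

w2 = 0, w4 = 0, w7 = 0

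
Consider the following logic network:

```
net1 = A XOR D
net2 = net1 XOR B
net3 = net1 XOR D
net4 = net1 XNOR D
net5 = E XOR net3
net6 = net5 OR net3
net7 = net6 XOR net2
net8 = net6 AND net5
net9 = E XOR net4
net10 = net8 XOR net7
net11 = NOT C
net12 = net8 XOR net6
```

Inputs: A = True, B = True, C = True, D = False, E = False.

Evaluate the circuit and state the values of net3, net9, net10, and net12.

net3 = True, net9 = False, net10 = False, net12 = False

net1 = A XOR D = True XOR False = True
net2 = net1 XOR B = True XOR True = False
net3 = net1 XOR D = True XOR False = True
net4 = net1 XNOR D = True XNOR False = False
net5 = E XOR net3 = False XOR True = True
net6 = net5 OR net3 = True OR True = True
net7 = net6 XOR net2 = True XOR False = True
net8 = net6 AND net5 = True AND True = True
net9 = E XOR net4 = False XOR False = False
net10 = net8 XOR net7 = True XOR True = False
net12 = net8 XOR net6 = True XOR True = False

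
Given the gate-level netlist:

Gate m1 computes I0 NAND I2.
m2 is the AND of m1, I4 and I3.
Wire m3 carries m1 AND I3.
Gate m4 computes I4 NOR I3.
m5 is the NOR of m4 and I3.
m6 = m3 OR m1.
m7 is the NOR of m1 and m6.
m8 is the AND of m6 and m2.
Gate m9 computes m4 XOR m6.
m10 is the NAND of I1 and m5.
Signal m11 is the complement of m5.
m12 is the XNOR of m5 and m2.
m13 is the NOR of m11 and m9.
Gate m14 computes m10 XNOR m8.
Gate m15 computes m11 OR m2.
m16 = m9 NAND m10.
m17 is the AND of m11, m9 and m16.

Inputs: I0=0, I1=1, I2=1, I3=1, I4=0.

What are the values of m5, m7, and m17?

m5 = 0  m7 = 0  m17 = 0

m1 = I0 NAND I2 = 0 NAND 1 = 1
m3 = m1 AND I3 = 1 AND 1 = 1
m4 = I4 NOR I3 = 0 NOR 1 = 0
m5 = m4 NOR I3 = 0 NOR 1 = 0
m6 = m3 OR m1 = 1 OR 1 = 1
m7 = m1 NOR m6 = 1 NOR 1 = 0
m9 = m4 XOR m6 = 0 XOR 1 = 1
m10 = I1 NAND m5 = 1 NAND 0 = 1
m11 = NOT m5 = NOT 0 = 1
m16 = m9 NAND m10 = 1 NAND 1 = 0
m17 = m11 AND m9 AND m16 = 1 AND 1 AND 0 = 0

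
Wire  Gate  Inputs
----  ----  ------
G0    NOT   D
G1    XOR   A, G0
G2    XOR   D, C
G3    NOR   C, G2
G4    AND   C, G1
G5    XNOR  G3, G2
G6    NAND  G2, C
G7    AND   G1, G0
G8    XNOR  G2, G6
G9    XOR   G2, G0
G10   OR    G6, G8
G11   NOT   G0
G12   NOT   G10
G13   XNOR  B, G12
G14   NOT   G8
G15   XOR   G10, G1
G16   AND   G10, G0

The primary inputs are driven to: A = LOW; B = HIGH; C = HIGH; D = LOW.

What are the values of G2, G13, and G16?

G2 = HIGH  G13 = HIGH  G16 = LOW

G0 = NOT D = NOT LOW = HIGH
G2 = D XOR C = LOW XOR HIGH = HIGH
G6 = G2 NAND C = HIGH NAND HIGH = LOW
G8 = G2 XNOR G6 = HIGH XNOR LOW = LOW
G10 = G6 OR G8 = LOW OR LOW = LOW
G12 = NOT G10 = NOT LOW = HIGH
G13 = B XNOR G12 = HIGH XNOR HIGH = HIGH
G16 = G10 AND G0 = LOW AND HIGH = LOW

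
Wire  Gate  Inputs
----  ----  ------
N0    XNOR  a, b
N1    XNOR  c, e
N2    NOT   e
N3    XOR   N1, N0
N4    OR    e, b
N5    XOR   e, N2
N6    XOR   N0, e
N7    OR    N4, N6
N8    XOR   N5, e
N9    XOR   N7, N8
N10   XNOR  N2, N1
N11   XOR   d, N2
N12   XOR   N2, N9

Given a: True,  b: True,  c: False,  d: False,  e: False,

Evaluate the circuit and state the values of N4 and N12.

N4 = True  N12 = True

N0 = a XNOR b = True XNOR True = True
N2 = NOT e = NOT False = True
N4 = e OR b = False OR True = True
N5 = e XOR N2 = False XOR True = True
N6 = N0 XOR e = True XOR False = True
N7 = N4 OR N6 = True OR True = True
N8 = N5 XOR e = True XOR False = True
N9 = N7 XOR N8 = True XOR True = False
N12 = N2 XOR N9 = True XOR False = True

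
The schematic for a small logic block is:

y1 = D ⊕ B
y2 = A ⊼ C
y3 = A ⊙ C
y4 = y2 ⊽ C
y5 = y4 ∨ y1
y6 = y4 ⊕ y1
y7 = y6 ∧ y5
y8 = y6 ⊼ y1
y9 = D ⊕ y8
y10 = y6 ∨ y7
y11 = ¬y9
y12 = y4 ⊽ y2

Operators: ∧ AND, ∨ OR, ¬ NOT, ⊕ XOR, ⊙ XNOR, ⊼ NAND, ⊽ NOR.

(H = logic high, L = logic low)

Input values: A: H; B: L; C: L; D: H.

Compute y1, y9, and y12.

y1 = D XOR B = H XOR L = H
y2 = A NAND C = H NAND L = H
y4 = y2 NOR C = H NOR L = L
y6 = y4 XOR y1 = L XOR H = H
y8 = y6 NAND y1 = H NAND H = L
y9 = D XOR y8 = H XOR L = H
y12 = y4 NOR y2 = L NOR H = L

y1 = H, y9 = H, y12 = L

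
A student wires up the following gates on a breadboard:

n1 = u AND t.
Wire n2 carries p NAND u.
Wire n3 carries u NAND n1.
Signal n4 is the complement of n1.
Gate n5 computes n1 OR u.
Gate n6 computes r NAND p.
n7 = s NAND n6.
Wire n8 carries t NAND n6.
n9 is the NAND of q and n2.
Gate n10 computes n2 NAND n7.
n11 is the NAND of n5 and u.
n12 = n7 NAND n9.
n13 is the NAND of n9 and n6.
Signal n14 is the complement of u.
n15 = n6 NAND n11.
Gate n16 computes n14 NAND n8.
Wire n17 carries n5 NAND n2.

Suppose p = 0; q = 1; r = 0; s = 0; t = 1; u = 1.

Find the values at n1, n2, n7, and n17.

n1 = 1  n2 = 1  n7 = 1  n17 = 0

n1 = u AND t = 1 AND 1 = 1
n2 = p NAND u = 0 NAND 1 = 1
n5 = n1 OR u = 1 OR 1 = 1
n6 = r NAND p = 0 NAND 0 = 1
n7 = s NAND n6 = 0 NAND 1 = 1
n17 = n5 NAND n2 = 1 NAND 1 = 0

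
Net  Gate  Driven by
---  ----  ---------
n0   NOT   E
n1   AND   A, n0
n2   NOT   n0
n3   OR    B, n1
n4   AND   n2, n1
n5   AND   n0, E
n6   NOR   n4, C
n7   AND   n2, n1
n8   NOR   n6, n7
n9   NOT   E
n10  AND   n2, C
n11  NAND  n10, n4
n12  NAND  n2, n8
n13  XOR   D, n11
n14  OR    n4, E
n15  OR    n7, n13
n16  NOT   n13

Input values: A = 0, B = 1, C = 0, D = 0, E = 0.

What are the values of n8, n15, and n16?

n8 = 0  n15 = 1  n16 = 0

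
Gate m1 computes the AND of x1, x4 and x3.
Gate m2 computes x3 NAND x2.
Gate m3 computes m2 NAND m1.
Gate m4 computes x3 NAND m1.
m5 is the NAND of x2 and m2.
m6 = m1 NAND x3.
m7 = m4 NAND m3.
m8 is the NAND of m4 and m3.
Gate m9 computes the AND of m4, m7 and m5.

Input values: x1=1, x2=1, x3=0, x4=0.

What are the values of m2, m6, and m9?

m1 = x1 AND x4 AND x3 = 1 AND 0 AND 0 = 0
m2 = x3 NAND x2 = 0 NAND 1 = 1
m3 = m2 NAND m1 = 1 NAND 0 = 1
m4 = x3 NAND m1 = 0 NAND 0 = 1
m5 = x2 NAND m2 = 1 NAND 1 = 0
m6 = m1 NAND x3 = 0 NAND 0 = 1
m7 = m4 NAND m3 = 1 NAND 1 = 0
m9 = m4 AND m7 AND m5 = 1 AND 0 AND 0 = 0

m2 = 1, m6 = 1, m9 = 0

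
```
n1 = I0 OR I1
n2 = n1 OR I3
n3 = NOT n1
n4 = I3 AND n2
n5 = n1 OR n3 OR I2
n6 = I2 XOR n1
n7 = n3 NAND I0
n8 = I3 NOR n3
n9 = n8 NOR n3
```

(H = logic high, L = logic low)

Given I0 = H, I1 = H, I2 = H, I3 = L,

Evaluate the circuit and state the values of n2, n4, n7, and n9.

n1 = I0 OR I1 = H OR H = H
n2 = n1 OR I3 = H OR L = H
n3 = NOT n1 = NOT H = L
n4 = I3 AND n2 = L AND H = L
n7 = n3 NAND I0 = L NAND H = H
n8 = I3 NOR n3 = L NOR L = H
n9 = n8 NOR n3 = H NOR L = L

n2 = H, n4 = L, n7 = H, n9 = L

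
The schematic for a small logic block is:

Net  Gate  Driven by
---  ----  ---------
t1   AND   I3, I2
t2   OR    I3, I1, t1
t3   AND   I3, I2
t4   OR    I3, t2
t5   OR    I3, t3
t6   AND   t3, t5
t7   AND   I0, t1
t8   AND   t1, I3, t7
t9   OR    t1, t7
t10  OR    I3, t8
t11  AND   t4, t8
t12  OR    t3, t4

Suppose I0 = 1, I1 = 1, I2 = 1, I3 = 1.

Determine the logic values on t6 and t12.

t1 = I3 AND I2 = 1 AND 1 = 1
t2 = I3 OR I1 OR t1 = 1 OR 1 OR 1 = 1
t3 = I3 AND I2 = 1 AND 1 = 1
t4 = I3 OR t2 = 1 OR 1 = 1
t5 = I3 OR t3 = 1 OR 1 = 1
t6 = t3 AND t5 = 1 AND 1 = 1
t12 = t3 OR t4 = 1 OR 1 = 1

t6 = 1, t12 = 1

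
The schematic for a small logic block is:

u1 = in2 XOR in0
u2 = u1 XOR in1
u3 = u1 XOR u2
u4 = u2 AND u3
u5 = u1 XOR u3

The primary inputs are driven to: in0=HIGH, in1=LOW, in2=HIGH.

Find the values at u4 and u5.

u4 = LOW, u5 = LOW

u1 = in2 XOR in0 = HIGH XOR HIGH = LOW
u2 = u1 XOR in1 = LOW XOR LOW = LOW
u3 = u1 XOR u2 = LOW XOR LOW = LOW
u4 = u2 AND u3 = LOW AND LOW = LOW
u5 = u1 XOR u3 = LOW XOR LOW = LOW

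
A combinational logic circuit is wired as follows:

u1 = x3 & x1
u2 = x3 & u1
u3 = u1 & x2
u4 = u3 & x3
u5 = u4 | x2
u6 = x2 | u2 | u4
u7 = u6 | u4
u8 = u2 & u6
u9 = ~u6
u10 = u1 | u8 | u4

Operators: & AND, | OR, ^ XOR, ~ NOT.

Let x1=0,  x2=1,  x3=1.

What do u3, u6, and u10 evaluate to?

u3 = 0, u6 = 1, u10 = 0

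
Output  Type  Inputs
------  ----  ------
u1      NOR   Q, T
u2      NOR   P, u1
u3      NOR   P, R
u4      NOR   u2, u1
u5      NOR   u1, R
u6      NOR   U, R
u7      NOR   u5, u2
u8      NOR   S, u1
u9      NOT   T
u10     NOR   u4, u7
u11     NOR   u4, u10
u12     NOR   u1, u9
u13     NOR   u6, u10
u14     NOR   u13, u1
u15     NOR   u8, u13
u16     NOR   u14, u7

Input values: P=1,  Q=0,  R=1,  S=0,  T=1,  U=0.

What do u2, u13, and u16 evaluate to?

u2 = 0, u13 = 1, u16 = 0

u1 = Q NOR T = 0 NOR 1 = 0
u2 = P NOR u1 = 1 NOR 0 = 0
u4 = u2 NOR u1 = 0 NOR 0 = 1
u5 = u1 NOR R = 0 NOR 1 = 0
u6 = U NOR R = 0 NOR 1 = 0
u7 = u5 NOR u2 = 0 NOR 0 = 1
u10 = u4 NOR u7 = 1 NOR 1 = 0
u13 = u6 NOR u10 = 0 NOR 0 = 1
u14 = u13 NOR u1 = 1 NOR 0 = 0
u16 = u14 NOR u7 = 0 NOR 1 = 0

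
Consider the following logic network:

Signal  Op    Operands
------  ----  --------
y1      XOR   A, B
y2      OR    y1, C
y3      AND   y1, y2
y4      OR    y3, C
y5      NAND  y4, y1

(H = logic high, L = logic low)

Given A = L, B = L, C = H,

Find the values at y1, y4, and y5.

y1 = L; y4 = H; y5 = H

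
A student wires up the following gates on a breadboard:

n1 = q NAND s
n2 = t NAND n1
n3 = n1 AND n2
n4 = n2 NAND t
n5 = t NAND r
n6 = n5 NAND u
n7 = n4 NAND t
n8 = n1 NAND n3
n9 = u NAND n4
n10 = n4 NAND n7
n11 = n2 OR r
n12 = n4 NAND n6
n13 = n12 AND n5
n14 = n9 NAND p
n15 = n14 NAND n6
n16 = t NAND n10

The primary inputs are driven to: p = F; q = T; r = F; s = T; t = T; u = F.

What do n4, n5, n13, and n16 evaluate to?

n1 = q NAND s = T NAND T = F
n2 = t NAND n1 = T NAND F = T
n4 = n2 NAND t = T NAND T = F
n5 = t NAND r = T NAND F = T
n6 = n5 NAND u = T NAND F = T
n7 = n4 NAND t = F NAND T = T
n10 = n4 NAND n7 = F NAND T = T
n12 = n4 NAND n6 = F NAND T = T
n13 = n12 AND n5 = T AND T = T
n16 = t NAND n10 = T NAND T = F

n4 = F, n5 = T, n13 = T, n16 = F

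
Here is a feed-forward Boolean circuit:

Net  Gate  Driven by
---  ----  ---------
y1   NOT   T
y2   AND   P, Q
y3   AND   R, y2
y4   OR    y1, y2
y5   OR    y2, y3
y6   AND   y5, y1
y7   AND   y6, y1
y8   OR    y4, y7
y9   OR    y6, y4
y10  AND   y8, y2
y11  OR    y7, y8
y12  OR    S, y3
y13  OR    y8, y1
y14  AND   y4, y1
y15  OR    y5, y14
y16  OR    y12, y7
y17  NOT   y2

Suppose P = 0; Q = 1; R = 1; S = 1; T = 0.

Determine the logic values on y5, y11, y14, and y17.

y5 = 0  y11 = 1  y14 = 1  y17 = 1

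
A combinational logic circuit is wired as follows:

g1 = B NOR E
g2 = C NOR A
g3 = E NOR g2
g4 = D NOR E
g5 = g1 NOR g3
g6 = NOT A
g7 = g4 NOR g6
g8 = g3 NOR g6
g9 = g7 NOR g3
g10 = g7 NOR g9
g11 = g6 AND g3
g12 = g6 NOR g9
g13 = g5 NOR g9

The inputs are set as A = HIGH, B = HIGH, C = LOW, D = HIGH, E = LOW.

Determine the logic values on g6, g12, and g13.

g1 = B NOR E = HIGH NOR LOW = LOW
g2 = C NOR A = LOW NOR HIGH = LOW
g3 = E NOR g2 = LOW NOR LOW = HIGH
g4 = D NOR E = HIGH NOR LOW = LOW
g5 = g1 NOR g3 = LOW NOR HIGH = LOW
g6 = NOT A = NOT HIGH = LOW
g7 = g4 NOR g6 = LOW NOR LOW = HIGH
g9 = g7 NOR g3 = HIGH NOR HIGH = LOW
g12 = g6 NOR g9 = LOW NOR LOW = HIGH
g13 = g5 NOR g9 = LOW NOR LOW = HIGH

g6 = LOW  g12 = HIGH  g13 = HIGH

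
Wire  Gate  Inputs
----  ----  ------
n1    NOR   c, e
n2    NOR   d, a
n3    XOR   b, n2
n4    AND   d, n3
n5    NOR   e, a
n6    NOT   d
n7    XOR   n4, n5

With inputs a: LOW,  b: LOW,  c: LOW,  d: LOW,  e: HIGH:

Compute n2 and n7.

n2 = HIGH  n7 = LOW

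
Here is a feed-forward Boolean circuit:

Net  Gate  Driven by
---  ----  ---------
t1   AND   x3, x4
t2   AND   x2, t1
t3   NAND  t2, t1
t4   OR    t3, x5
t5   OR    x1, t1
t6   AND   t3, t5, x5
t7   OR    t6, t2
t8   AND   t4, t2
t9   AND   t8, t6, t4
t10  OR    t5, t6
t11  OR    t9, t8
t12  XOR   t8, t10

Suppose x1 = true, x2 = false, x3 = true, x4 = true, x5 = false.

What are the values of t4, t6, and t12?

t4 = true  t6 = false  t12 = true

t1 = x3 AND x4 = true AND true = true
t2 = x2 AND t1 = false AND true = false
t3 = t2 NAND t1 = false NAND true = true
t4 = t3 OR x5 = true OR false = true
t5 = x1 OR t1 = true OR true = true
t6 = t3 AND t5 AND x5 = true AND true AND false = false
t8 = t4 AND t2 = true AND false = false
t10 = t5 OR t6 = true OR false = true
t12 = t8 XOR t10 = false XOR true = true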